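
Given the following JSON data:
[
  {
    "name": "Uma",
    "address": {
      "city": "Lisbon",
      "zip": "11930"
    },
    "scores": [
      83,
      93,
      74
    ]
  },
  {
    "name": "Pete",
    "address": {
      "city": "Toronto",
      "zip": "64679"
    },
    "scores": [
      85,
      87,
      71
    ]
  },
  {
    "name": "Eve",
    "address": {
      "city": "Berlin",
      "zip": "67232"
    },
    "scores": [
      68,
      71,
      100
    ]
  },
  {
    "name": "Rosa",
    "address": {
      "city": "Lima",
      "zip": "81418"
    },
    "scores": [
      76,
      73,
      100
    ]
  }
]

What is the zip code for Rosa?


Path: records[3].address.zip
Value: 81418

ANSWER: 81418


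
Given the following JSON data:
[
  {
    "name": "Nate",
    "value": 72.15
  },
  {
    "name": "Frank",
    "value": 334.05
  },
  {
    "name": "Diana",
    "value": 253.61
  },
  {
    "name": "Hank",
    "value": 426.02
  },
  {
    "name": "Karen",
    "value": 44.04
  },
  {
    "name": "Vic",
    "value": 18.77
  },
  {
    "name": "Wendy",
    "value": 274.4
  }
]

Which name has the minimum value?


Comparing values:
  Nate: 72.15
  Frank: 334.05
  Diana: 253.61
  Hank: 426.02
  Karen: 44.04
  Vic: 18.77
  Wendy: 274.4
Minimum: Vic (18.77)

ANSWER: Vic


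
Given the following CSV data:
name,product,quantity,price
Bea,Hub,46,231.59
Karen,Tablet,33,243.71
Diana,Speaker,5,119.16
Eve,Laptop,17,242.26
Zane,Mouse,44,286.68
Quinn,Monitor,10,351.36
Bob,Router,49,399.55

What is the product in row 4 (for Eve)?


Row 4: Eve
Column 'product' = Laptop

ANSWER: Laptop


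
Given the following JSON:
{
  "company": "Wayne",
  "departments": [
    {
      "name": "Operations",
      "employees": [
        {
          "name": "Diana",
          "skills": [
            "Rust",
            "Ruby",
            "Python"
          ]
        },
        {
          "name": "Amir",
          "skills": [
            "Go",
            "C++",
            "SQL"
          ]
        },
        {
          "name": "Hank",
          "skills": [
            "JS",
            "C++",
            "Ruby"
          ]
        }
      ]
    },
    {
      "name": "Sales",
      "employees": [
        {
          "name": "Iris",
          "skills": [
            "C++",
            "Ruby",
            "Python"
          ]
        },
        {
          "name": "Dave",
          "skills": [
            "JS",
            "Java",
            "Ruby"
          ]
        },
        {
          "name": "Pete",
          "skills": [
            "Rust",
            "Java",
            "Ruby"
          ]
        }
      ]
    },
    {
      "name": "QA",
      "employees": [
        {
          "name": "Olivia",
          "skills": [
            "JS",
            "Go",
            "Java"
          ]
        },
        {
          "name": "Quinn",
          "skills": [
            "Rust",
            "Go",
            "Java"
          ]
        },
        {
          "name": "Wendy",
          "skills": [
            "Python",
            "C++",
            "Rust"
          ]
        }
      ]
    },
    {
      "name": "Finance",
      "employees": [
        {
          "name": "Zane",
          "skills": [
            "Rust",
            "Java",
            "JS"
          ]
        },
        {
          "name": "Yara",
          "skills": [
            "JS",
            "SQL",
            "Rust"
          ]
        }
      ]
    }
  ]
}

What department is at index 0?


Path: departments[0].name
Value: Operations

ANSWER: Operations


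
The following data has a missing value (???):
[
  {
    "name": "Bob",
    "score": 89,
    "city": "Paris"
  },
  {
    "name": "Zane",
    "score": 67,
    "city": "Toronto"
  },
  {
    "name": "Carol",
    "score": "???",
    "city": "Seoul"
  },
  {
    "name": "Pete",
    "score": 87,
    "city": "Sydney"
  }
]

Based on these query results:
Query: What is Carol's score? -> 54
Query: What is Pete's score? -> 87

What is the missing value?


The missing value is Carol's score
From query: Carol's score = 54

ANSWER: 54


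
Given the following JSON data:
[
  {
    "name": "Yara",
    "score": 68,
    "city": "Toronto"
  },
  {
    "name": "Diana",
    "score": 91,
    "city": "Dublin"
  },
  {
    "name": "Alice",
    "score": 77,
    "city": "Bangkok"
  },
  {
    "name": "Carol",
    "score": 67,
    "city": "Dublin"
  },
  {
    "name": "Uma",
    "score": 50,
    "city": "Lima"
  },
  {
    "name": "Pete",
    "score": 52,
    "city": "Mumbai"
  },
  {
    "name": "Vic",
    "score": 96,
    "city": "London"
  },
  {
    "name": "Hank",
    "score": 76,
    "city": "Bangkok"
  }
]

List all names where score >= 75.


Filtering records where score >= 75:
  Yara (score=68) -> no
  Diana (score=91) -> YES
  Alice (score=77) -> YES
  Carol (score=67) -> no
  Uma (score=50) -> no
  Pete (score=52) -> no
  Vic (score=96) -> YES
  Hank (score=76) -> YES


ANSWER: Diana, Alice, Vic, Hank


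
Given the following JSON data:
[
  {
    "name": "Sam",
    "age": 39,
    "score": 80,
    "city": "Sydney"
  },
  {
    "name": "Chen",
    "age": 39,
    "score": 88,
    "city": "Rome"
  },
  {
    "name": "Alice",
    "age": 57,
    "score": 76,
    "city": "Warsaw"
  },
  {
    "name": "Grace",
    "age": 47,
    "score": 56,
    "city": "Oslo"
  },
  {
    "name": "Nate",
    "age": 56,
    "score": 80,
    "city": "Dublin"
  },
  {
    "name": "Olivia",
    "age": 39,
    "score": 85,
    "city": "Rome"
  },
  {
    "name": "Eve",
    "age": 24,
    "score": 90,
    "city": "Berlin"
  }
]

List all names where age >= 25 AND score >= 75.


Checking both conditions:
  Sam (age=39, score=80) -> YES
  Chen (age=39, score=88) -> YES
  Alice (age=57, score=76) -> YES
  Grace (age=47, score=56) -> no
  Nate (age=56, score=80) -> YES
  Olivia (age=39, score=85) -> YES
  Eve (age=24, score=90) -> no


ANSWER: Sam, Chen, Alice, Nate, Olivia


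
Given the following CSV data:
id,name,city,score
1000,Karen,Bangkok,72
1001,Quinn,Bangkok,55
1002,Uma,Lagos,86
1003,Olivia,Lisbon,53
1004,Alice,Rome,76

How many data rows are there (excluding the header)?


Counting rows (excluding header):
Header: id,name,city,score
Data rows: 5

ANSWER: 5


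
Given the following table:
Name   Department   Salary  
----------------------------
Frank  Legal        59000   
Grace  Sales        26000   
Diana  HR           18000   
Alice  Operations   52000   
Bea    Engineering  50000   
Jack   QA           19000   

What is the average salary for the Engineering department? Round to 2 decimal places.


Engineering department members:
  Bea: 50000
Sum = 50000
Count = 1
Average = 50000 / 1 = 50000.00

ANSWER: 50000.00


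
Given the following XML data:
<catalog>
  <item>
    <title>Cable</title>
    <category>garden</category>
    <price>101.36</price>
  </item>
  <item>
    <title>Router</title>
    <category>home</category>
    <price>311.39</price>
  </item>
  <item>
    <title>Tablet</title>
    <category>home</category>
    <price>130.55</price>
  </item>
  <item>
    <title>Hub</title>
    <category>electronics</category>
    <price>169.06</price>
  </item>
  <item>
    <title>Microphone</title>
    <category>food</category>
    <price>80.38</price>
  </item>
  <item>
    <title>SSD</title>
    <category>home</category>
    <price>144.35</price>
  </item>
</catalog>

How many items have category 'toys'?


Scanning <item> elements for <category>toys</category>:
Count: 0

ANSWER: 0


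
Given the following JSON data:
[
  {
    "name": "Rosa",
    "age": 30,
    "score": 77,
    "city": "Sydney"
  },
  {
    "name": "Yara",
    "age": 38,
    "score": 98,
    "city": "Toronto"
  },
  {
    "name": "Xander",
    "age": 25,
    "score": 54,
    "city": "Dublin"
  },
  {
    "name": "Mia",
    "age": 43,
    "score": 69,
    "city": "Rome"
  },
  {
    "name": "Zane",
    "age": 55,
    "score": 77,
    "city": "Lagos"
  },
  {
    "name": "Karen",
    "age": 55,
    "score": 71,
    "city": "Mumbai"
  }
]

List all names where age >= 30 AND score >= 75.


Checking both conditions:
  Rosa (age=30, score=77) -> YES
  Yara (age=38, score=98) -> YES
  Xander (age=25, score=54) -> no
  Mia (age=43, score=69) -> no
  Zane (age=55, score=77) -> YES
  Karen (age=55, score=71) -> no


ANSWER: Rosa, Yara, Zane


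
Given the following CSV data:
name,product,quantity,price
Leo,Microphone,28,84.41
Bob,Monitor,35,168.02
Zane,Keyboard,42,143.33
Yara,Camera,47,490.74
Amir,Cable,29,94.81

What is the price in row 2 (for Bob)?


Row 2: Bob
Column 'price' = 168.02

ANSWER: 168.02


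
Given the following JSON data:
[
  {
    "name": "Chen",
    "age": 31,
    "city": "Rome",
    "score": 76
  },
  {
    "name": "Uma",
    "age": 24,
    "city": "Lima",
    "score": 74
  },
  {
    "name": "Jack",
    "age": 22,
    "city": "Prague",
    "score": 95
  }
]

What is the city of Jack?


Looking up record where name = Jack
Record index: 2
Field 'city' = Prague

ANSWER: Prague


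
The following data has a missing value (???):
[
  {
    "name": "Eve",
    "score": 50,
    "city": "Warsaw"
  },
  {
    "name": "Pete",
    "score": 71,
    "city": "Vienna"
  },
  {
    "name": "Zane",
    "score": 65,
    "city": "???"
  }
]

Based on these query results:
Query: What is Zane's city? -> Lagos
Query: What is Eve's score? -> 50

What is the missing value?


The missing value is Zane's city
From query: Zane's city = Lagos

ANSWER: Lagos


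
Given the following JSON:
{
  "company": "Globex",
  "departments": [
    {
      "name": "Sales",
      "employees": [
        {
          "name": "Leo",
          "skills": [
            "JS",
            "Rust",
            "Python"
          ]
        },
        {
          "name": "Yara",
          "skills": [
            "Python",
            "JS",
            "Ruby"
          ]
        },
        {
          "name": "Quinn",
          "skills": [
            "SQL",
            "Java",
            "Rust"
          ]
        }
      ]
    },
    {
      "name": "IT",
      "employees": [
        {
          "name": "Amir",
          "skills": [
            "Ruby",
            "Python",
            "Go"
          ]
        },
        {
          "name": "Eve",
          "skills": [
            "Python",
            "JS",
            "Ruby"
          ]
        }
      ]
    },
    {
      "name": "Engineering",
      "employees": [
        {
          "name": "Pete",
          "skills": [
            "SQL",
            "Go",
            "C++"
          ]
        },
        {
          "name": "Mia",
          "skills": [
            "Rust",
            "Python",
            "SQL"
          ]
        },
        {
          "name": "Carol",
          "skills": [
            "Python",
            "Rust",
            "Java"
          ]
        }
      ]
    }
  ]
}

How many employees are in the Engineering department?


Path: departments[2].employees
Count: 3

ANSWER: 3


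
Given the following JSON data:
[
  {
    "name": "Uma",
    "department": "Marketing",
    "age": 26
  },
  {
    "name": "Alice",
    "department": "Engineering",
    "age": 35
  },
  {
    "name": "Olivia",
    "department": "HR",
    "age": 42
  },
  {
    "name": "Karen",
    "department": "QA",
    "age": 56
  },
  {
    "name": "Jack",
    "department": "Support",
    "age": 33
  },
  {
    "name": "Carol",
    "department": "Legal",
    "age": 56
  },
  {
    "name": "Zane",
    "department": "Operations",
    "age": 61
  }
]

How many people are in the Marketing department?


Scanning records for department = Marketing
  Record 0: Uma
Count: 1

ANSWER: 1


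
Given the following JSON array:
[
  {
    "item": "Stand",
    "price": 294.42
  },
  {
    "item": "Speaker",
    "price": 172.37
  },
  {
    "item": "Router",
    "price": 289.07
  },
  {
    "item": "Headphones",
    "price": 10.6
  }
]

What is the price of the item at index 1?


Array index 1 -> Speaker
price = 172.37

ANSWER: 172.37


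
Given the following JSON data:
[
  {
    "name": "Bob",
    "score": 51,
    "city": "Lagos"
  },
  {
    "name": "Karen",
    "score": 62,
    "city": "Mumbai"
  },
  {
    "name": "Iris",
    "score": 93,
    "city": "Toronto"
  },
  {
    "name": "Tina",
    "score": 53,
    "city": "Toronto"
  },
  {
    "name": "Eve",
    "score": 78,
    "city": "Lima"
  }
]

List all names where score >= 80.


Filtering records where score >= 80:
  Bob (score=51) -> no
  Karen (score=62) -> no
  Iris (score=93) -> YES
  Tina (score=53) -> no
  Eve (score=78) -> no


ANSWER: Iris


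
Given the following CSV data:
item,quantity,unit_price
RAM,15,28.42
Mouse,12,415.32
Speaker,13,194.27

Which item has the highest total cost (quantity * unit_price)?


Computing row totals:
  RAM: 426.3
  Mouse: 4983.84
  Speaker: 2525.51
Maximum: Mouse (4983.84)

ANSWER: Mouse


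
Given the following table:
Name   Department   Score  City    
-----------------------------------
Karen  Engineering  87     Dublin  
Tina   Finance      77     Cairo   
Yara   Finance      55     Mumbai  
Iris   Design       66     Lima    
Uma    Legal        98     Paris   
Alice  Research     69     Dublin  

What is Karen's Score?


Row 1: Karen
Score = 87

ANSWER: 87


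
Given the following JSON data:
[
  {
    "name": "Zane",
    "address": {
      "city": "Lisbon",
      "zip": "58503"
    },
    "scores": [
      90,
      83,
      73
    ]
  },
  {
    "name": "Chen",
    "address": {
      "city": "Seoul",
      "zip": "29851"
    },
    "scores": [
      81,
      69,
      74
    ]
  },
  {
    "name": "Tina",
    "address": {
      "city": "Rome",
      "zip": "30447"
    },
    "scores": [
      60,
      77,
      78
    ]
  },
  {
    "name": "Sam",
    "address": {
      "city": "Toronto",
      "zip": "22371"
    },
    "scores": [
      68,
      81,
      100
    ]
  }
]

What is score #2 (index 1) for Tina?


Path: records[2].scores[1]
Value: 77

ANSWER: 77


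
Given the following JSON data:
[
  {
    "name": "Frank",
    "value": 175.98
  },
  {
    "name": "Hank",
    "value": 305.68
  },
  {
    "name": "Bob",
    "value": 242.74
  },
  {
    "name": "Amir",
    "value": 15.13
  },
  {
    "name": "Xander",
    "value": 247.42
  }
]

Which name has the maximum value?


Comparing values:
  Frank: 175.98
  Hank: 305.68
  Bob: 242.74
  Amir: 15.13
  Xander: 247.42
Maximum: Hank (305.68)

ANSWER: Hank


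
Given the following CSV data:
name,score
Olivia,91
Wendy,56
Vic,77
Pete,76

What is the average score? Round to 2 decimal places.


Scores: 91, 56, 77, 76
Sum = 300
Count = 4
Average = 300 / 4 = 75.00

ANSWER: 75.00


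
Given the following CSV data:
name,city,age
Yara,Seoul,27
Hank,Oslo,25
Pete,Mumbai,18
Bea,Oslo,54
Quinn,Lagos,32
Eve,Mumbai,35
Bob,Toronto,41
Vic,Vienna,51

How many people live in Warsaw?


Scanning city column for 'Warsaw':
Total matches: 0

ANSWER: 0


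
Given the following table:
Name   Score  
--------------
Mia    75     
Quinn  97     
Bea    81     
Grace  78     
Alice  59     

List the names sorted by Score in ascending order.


Sorting by Score (ascending):
  Alice: 59
  Mia: 75
  Grace: 78
  Bea: 81
  Quinn: 97


ANSWER: Alice, Mia, Grace, Bea, Quinn


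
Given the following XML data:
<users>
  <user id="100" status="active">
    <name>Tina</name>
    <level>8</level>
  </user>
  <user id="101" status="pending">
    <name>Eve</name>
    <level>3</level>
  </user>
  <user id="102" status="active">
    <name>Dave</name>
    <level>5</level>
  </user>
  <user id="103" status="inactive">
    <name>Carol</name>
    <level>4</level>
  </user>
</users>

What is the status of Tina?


Finding user with name = Tina
user id="100" status="active"

ANSWER: active


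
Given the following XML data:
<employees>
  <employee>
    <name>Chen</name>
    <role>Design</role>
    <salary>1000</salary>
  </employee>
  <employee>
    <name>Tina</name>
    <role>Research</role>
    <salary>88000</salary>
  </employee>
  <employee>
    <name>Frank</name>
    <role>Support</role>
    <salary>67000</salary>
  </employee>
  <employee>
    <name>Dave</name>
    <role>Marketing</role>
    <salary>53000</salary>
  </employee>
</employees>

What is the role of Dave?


Searching for <employee> with <name>Dave</name>
Found at position 4
<role>Marketing</role>

ANSWER: Marketing


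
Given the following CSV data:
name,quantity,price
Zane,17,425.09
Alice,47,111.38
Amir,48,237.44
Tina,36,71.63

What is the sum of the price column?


Values in 'price' column:
  Row 1: 425.09
  Row 2: 111.38
  Row 3: 237.44
  Row 4: 71.63
Sum = 425.09 + 111.38 + 237.44 + 71.63 = 845.54

ANSWER: 845.54


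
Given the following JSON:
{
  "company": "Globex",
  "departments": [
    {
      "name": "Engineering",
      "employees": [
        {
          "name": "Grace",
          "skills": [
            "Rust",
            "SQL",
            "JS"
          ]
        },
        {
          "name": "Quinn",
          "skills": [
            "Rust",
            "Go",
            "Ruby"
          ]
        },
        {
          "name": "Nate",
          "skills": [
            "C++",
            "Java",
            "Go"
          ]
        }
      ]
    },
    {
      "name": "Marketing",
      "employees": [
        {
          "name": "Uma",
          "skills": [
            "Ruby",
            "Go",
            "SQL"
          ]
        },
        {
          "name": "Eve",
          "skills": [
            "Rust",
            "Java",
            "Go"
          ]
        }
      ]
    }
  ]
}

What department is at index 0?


Path: departments[0].name
Value: Engineering

ANSWER: Engineering


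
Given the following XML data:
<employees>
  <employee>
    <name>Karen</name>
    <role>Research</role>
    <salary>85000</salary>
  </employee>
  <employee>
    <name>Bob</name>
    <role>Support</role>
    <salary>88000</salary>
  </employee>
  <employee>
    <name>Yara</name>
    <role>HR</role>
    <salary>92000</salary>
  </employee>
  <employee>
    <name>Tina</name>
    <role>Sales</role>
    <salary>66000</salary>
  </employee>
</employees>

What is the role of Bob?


Searching for <employee> with <name>Bob</name>
Found at position 2
<role>Support</role>

ANSWER: Support


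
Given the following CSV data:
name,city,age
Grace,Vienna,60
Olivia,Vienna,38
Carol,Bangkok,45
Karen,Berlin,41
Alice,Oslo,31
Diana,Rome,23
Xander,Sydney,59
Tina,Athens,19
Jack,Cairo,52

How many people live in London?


Scanning city column for 'London':
Total matches: 0

ANSWER: 0


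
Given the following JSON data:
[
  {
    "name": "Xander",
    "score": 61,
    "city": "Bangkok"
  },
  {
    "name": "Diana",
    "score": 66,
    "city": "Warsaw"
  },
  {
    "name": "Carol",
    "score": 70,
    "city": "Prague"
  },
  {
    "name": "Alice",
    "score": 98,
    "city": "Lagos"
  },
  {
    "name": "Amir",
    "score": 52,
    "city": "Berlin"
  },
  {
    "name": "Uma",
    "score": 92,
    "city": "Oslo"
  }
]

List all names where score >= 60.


Filtering records where score >= 60:
  Xander (score=61) -> YES
  Diana (score=66) -> YES
  Carol (score=70) -> YES
  Alice (score=98) -> YES
  Amir (score=52) -> no
  Uma (score=92) -> YES


ANSWER: Xander, Diana, Carol, Alice, Uma


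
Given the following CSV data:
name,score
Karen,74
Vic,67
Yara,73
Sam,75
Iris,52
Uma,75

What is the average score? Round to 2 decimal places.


Scores: 74, 67, 73, 75, 52, 75
Sum = 416
Count = 6
Average = 416 / 6 = 69.33

ANSWER: 69.33


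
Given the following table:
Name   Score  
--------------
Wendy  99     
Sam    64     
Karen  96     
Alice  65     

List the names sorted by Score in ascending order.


Sorting by Score (ascending):
  Sam: 64
  Alice: 65
  Karen: 96
  Wendy: 99


ANSWER: Sam, Alice, Karen, Wendy


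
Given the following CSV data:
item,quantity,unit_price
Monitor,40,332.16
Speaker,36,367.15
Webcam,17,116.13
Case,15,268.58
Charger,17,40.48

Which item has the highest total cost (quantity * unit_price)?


Computing row totals:
  Monitor: 13286.4
  Speaker: 13217.4
  Webcam: 1974.21
  Case: 4028.7
  Charger: 688.16
Maximum: Monitor (13286.4)

ANSWER: Monitor


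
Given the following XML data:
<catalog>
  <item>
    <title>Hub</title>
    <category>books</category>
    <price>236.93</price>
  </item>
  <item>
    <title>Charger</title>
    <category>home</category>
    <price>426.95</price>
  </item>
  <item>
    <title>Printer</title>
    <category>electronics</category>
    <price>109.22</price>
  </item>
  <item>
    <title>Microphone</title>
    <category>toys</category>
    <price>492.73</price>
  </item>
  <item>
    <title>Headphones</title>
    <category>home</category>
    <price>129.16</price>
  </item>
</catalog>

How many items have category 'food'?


Scanning <item> elements for <category>food</category>:
Count: 0

ANSWER: 0


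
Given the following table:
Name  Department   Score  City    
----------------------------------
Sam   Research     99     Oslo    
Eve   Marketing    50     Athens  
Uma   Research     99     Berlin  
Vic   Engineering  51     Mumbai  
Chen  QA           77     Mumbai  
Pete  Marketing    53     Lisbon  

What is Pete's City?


Row 6: Pete
City = Lisbon

ANSWER: Lisbon


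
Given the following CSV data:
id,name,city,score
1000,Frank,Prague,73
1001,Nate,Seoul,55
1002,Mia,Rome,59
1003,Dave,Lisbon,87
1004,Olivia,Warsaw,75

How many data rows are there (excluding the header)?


Counting rows (excluding header):
Header: id,name,city,score
Data rows: 5

ANSWER: 5


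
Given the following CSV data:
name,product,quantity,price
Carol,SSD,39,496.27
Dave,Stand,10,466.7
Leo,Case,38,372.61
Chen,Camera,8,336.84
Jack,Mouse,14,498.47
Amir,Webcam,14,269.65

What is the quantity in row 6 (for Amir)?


Row 6: Amir
Column 'quantity' = 14

ANSWER: 14


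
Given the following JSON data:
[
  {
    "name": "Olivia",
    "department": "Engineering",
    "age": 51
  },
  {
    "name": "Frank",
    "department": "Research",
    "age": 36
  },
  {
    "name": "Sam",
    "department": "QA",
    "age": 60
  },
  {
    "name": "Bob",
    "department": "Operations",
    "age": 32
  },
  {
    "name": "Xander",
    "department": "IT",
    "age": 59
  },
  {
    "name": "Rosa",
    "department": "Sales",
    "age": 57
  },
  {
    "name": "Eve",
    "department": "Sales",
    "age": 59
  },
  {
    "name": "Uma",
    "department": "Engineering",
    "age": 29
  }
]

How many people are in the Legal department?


Scanning records for department = Legal
  No matches found
Count: 0

ANSWER: 0


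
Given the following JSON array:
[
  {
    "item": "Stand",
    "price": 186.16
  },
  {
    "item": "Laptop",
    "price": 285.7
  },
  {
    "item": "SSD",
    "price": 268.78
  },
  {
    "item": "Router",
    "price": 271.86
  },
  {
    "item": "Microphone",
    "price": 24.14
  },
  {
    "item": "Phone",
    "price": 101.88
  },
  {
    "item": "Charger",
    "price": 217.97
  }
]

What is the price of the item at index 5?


Array index 5 -> Phone
price = 101.88

ANSWER: 101.88


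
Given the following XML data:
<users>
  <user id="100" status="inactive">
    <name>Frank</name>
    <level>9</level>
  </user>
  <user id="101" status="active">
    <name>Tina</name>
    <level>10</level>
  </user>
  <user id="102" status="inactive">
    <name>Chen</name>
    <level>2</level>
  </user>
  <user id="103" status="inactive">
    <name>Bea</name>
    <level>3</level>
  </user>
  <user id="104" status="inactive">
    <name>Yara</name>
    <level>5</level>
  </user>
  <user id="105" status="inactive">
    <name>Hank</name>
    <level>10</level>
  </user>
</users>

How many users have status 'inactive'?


Counting users with status='inactive':
  Frank (id=100) -> MATCH
  Chen (id=102) -> MATCH
  Bea (id=103) -> MATCH
  Yara (id=104) -> MATCH
  Hank (id=105) -> MATCH
Count: 5

ANSWER: 5


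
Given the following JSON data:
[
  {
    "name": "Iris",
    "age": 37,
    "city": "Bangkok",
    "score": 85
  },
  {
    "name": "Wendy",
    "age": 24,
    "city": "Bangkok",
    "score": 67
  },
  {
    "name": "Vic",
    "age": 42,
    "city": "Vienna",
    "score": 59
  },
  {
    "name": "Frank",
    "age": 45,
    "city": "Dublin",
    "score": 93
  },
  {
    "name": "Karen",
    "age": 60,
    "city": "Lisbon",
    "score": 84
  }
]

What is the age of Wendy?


Looking up record where name = Wendy
Record index: 1
Field 'age' = 24

ANSWER: 24


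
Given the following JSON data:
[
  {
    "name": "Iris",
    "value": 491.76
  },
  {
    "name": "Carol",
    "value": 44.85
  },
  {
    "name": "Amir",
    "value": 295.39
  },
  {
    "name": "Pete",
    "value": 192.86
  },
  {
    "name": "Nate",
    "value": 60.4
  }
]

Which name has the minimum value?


Comparing values:
  Iris: 491.76
  Carol: 44.85
  Amir: 295.39
  Pete: 192.86
  Nate: 60.4
Minimum: Carol (44.85)

ANSWER: Carol


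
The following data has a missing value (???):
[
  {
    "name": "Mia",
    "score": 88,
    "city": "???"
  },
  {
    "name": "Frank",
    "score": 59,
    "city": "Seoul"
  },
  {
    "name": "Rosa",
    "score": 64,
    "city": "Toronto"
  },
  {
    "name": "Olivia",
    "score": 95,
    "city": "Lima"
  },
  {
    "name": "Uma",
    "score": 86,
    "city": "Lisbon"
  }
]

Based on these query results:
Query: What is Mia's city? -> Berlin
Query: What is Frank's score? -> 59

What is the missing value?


The missing value is Mia's city
From query: Mia's city = Berlin

ANSWER: Berlin


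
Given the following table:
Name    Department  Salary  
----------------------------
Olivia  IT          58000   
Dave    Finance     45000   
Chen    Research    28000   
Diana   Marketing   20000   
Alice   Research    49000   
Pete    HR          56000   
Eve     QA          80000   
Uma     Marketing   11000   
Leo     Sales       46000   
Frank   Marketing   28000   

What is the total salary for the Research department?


Research department members:
  Chen: 28000
  Alice: 49000
Total = 28000 + 49000 = 77000

ANSWER: 77000


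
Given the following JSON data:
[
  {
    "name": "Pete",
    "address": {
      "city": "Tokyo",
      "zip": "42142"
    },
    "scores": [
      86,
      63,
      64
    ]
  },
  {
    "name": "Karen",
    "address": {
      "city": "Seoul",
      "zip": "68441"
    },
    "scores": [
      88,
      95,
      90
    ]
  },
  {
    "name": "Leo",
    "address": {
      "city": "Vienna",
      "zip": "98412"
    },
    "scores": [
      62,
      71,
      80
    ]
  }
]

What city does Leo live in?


Path: records[2].address.city
Value: Vienna

ANSWER: Vienna


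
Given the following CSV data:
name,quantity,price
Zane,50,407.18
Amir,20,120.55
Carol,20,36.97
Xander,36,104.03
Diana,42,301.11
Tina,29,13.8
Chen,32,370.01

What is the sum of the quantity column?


Values in 'quantity' column:
  Row 1: 50
  Row 2: 20
  Row 3: 20
  Row 4: 36
  Row 5: 42
  Row 6: 29
  Row 7: 32
Sum = 50 + 20 + 20 + 36 + 42 + 29 + 32 = 229

ANSWER: 229


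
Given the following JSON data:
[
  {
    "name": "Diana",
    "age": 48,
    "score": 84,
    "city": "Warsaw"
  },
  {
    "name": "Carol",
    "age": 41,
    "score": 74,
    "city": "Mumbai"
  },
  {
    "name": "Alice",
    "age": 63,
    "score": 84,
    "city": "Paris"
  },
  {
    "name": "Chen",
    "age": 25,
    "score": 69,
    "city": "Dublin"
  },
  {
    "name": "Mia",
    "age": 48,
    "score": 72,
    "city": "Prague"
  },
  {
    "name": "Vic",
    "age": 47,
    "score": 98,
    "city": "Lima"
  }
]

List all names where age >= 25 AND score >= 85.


Checking both conditions:
  Diana (age=48, score=84) -> no
  Carol (age=41, score=74) -> no
  Alice (age=63, score=84) -> no
  Chen (age=25, score=69) -> no
  Mia (age=48, score=72) -> no
  Vic (age=47, score=98) -> YES


ANSWER: Vic


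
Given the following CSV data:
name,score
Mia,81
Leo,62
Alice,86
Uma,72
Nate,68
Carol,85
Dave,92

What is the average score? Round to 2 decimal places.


Scores: 81, 62, 86, 72, 68, 85, 92
Sum = 546
Count = 7
Average = 546 / 7 = 78.00

ANSWER: 78.00


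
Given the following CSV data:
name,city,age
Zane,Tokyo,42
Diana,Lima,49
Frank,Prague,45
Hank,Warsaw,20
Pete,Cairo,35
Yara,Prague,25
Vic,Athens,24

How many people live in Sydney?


Scanning city column for 'Sydney':
Total matches: 0

ANSWER: 0


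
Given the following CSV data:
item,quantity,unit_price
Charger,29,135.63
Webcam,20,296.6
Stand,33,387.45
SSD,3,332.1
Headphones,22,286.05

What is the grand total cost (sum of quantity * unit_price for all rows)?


Computing row totals:
  Charger: 29 * 135.63 = 3933.27
  Webcam: 20 * 296.6 = 5932.0
  Stand: 33 * 387.45 = 12785.85
  SSD: 3 * 332.1 = 996.3
  Headphones: 22 * 286.05 = 6293.1
Grand total = 3933.27 + 5932.0 + 12785.85 + 996.3 + 6293.1 = 29940.52

ANSWER: 29940.52


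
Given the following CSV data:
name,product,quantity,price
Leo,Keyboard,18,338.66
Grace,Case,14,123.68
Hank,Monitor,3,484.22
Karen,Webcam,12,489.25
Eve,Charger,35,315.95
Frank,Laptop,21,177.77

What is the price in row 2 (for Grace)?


Row 2: Grace
Column 'price' = 123.68

ANSWER: 123.68


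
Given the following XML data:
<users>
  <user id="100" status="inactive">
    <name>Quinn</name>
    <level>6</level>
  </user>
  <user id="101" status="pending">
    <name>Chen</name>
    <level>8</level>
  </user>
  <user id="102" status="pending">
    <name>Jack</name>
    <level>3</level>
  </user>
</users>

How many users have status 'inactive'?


Counting users with status='inactive':
  Quinn (id=100) -> MATCH
Count: 1

ANSWER: 1


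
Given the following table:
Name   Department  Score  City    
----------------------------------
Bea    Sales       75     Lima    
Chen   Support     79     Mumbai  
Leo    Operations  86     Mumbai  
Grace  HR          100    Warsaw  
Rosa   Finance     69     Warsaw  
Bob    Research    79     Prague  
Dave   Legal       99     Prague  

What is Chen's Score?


Row 2: Chen
Score = 79

ANSWER: 79


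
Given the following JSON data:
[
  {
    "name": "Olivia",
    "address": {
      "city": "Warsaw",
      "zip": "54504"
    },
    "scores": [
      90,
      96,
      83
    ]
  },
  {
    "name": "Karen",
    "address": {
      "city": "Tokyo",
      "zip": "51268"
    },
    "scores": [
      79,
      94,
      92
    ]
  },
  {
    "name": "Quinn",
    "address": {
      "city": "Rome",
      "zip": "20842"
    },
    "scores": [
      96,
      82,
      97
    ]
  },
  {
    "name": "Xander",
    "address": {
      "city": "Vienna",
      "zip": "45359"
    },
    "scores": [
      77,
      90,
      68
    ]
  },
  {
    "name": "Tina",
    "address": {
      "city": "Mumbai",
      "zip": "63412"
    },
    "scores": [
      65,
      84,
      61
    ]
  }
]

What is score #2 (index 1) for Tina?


Path: records[4].scores[1]
Value: 84

ANSWER: 84


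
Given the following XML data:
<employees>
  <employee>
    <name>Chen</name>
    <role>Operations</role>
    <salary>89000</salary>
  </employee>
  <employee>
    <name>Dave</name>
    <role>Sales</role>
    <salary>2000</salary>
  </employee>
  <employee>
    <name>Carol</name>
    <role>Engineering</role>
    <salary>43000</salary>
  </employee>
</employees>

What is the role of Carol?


Searching for <employee> with <name>Carol</name>
Found at position 3
<role>Engineering</role>

ANSWER: Engineering


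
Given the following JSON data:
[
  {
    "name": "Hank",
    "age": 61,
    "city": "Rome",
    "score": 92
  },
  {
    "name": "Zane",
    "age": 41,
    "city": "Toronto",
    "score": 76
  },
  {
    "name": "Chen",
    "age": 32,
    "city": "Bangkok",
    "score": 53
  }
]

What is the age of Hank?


Looking up record where name = Hank
Record index: 0
Field 'age' = 61

ANSWER: 61


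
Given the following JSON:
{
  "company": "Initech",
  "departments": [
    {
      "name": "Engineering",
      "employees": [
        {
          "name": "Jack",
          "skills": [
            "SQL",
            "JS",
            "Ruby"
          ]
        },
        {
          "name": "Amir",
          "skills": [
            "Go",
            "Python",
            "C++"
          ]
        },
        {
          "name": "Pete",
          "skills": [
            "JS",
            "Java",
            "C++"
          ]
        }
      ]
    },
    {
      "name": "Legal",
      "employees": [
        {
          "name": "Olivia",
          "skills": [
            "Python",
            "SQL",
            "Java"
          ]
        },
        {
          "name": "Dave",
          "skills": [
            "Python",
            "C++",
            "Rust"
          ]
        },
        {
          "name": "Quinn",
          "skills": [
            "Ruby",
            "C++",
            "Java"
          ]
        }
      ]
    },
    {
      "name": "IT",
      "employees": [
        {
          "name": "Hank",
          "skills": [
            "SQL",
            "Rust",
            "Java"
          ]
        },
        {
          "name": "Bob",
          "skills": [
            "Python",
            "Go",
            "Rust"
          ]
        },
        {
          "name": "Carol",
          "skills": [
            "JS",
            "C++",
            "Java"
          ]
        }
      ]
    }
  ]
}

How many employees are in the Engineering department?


Path: departments[0].employees
Count: 3

ANSWER: 3


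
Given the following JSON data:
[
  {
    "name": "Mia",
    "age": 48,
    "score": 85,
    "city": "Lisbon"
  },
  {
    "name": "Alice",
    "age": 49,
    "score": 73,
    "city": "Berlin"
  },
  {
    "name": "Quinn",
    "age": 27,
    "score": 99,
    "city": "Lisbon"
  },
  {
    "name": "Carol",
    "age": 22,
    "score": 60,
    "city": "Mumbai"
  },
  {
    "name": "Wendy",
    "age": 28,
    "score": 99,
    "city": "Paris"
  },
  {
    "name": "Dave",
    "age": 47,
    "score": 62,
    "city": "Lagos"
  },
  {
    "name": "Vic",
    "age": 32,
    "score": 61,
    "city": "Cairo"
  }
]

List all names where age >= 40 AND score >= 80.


Checking both conditions:
  Mia (age=48, score=85) -> YES
  Alice (age=49, score=73) -> no
  Quinn (age=27, score=99) -> no
  Carol (age=22, score=60) -> no
  Wendy (age=28, score=99) -> no
  Dave (age=47, score=62) -> no
  Vic (age=32, score=61) -> no


ANSWER: Mia


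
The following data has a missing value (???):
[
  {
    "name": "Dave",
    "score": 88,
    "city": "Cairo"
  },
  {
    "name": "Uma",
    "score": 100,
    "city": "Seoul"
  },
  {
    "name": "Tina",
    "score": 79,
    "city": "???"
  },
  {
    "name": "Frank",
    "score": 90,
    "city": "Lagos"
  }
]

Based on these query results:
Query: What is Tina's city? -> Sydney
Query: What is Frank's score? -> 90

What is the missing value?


The missing value is Tina's city
From query: Tina's city = Sydney

ANSWER: Sydney


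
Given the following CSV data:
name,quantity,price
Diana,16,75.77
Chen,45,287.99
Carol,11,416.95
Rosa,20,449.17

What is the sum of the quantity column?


Values in 'quantity' column:
  Row 1: 16
  Row 2: 45
  Row 3: 11
  Row 4: 20
Sum = 16 + 45 + 11 + 20 = 92

ANSWER: 92


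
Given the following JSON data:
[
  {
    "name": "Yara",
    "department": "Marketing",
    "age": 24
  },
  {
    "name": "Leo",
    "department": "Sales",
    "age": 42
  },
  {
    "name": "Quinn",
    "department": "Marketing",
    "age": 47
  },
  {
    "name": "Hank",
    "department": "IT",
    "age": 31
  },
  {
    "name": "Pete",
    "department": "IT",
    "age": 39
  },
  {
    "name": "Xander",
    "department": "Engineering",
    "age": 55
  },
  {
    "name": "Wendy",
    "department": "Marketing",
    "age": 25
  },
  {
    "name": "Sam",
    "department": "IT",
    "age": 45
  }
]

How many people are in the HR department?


Scanning records for department = HR
  No matches found
Count: 0

ANSWER: 0


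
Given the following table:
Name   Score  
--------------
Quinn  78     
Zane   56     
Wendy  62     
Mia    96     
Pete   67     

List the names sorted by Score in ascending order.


Sorting by Score (ascending):
  Zane: 56
  Wendy: 62
  Pete: 67
  Quinn: 78
  Mia: 96


ANSWER: Zane, Wendy, Pete, Quinn, Mia


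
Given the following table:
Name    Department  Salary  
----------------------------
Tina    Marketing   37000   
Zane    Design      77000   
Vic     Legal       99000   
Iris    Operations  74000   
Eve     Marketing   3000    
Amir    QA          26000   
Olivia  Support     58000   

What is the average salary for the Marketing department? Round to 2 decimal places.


Marketing department members:
  Tina: 37000
  Eve: 3000
Sum = 40000
Count = 2
Average = 40000 / 2 = 20000.00

ANSWER: 20000.00


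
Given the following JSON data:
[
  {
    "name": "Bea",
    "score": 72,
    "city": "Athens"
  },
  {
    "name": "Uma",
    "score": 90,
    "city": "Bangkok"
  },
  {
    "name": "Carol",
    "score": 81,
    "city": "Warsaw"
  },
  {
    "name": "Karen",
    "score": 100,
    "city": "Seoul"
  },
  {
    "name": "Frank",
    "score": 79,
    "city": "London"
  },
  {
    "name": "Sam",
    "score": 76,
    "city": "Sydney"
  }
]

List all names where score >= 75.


Filtering records where score >= 75:
  Bea (score=72) -> no
  Uma (score=90) -> YES
  Carol (score=81) -> YES
  Karen (score=100) -> YES
  Frank (score=79) -> YES
  Sam (score=76) -> YES


ANSWER: Uma, Carol, Karen, Frank, Sam


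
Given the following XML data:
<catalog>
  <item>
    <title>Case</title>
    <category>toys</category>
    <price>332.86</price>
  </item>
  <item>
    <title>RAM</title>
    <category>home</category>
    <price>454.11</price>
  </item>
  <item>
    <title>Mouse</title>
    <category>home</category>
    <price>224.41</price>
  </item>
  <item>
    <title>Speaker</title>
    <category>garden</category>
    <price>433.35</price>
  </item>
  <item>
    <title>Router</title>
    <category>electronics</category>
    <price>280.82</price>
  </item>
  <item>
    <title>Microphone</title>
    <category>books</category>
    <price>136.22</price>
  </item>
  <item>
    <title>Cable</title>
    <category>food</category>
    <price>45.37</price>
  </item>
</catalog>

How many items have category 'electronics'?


Scanning <item> elements for <category>electronics</category>:
  Item 5: Router -> MATCH
Count: 1

ANSWER: 1


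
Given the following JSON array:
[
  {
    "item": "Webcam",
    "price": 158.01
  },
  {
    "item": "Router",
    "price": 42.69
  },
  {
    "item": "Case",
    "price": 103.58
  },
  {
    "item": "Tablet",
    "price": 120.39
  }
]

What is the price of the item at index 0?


Array index 0 -> Webcam
price = 158.01

ANSWER: 158.01


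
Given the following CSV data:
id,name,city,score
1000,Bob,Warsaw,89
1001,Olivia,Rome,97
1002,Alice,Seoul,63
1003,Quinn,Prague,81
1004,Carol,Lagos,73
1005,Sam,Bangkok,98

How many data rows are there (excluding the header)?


Counting rows (excluding header):
Header: id,name,city,score
Data rows: 6

ANSWER: 6


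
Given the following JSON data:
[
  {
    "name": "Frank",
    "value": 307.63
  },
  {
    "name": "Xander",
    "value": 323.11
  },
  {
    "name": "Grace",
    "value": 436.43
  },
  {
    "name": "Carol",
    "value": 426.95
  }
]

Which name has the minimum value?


Comparing values:
  Frank: 307.63
  Xander: 323.11
  Grace: 436.43
  Carol: 426.95
Minimum: Frank (307.63)

ANSWER: Frank


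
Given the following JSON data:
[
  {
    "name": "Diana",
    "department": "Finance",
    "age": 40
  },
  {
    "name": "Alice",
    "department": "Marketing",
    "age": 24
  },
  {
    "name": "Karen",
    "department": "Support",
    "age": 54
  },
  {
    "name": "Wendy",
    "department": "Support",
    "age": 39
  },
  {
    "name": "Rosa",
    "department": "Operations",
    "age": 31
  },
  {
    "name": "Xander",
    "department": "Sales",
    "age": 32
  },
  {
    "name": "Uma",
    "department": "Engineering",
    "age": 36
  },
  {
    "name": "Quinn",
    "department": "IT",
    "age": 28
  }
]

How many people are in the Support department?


Scanning records for department = Support
  Record 2: Karen
  Record 3: Wendy
Count: 2

ANSWER: 2


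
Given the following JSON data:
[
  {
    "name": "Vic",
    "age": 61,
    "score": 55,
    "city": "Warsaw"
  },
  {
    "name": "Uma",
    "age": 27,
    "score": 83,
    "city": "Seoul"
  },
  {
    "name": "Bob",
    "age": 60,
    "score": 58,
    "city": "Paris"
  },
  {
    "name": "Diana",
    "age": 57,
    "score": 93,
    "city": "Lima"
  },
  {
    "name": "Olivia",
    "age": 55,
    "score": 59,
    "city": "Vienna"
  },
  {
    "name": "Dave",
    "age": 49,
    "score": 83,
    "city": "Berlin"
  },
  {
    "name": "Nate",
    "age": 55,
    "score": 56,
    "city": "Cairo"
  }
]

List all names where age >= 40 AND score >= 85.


Checking both conditions:
  Vic (age=61, score=55) -> no
  Uma (age=27, score=83) -> no
  Bob (age=60, score=58) -> no
  Diana (age=57, score=93) -> YES
  Olivia (age=55, score=59) -> no
  Dave (age=49, score=83) -> no
  Nate (age=55, score=56) -> no


ANSWER: Diana
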